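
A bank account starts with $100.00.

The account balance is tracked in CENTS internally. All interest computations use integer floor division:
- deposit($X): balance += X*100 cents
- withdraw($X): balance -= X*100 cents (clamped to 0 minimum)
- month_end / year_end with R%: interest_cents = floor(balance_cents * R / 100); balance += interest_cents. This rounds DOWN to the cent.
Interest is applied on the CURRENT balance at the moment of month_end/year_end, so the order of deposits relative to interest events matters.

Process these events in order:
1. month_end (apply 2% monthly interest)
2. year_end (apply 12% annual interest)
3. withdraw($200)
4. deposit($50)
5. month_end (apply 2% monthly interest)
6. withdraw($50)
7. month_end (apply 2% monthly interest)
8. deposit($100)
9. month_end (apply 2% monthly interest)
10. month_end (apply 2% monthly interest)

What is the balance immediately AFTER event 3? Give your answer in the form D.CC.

Answer: 0.00

Derivation:
After 1 (month_end (apply 2% monthly interest)): balance=$102.00 total_interest=$2.00
After 2 (year_end (apply 12% annual interest)): balance=$114.24 total_interest=$14.24
After 3 (withdraw($200)): balance=$0.00 total_interest=$14.24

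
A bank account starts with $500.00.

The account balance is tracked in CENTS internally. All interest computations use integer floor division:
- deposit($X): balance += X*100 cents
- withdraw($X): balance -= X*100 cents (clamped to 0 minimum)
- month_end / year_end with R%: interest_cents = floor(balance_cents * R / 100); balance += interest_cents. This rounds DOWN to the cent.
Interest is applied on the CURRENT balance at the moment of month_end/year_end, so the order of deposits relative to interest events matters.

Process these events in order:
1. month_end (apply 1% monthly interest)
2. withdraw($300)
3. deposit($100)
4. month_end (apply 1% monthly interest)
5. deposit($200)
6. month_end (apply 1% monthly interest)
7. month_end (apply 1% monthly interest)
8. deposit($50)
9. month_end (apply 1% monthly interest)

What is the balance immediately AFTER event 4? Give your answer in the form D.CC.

After 1 (month_end (apply 1% monthly interest)): balance=$505.00 total_interest=$5.00
After 2 (withdraw($300)): balance=$205.00 total_interest=$5.00
After 3 (deposit($100)): balance=$305.00 total_interest=$5.00
After 4 (month_end (apply 1% monthly interest)): balance=$308.05 total_interest=$8.05

Answer: 308.05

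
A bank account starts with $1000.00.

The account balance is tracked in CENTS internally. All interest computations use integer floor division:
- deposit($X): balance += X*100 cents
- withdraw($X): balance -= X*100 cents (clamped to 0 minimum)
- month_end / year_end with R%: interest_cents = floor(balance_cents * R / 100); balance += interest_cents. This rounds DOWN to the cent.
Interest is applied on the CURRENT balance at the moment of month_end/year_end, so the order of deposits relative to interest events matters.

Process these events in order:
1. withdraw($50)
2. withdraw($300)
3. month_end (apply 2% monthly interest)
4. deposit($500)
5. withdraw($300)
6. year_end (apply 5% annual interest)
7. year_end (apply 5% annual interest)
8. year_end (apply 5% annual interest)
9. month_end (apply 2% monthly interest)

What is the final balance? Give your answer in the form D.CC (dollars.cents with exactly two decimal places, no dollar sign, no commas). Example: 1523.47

After 1 (withdraw($50)): balance=$950.00 total_interest=$0.00
After 2 (withdraw($300)): balance=$650.00 total_interest=$0.00
After 3 (month_end (apply 2% monthly interest)): balance=$663.00 total_interest=$13.00
After 4 (deposit($500)): balance=$1163.00 total_interest=$13.00
After 5 (withdraw($300)): balance=$863.00 total_interest=$13.00
After 6 (year_end (apply 5% annual interest)): balance=$906.15 total_interest=$56.15
After 7 (year_end (apply 5% annual interest)): balance=$951.45 total_interest=$101.45
After 8 (year_end (apply 5% annual interest)): balance=$999.02 total_interest=$149.02
After 9 (month_end (apply 2% monthly interest)): balance=$1019.00 total_interest=$169.00

Answer: 1019.00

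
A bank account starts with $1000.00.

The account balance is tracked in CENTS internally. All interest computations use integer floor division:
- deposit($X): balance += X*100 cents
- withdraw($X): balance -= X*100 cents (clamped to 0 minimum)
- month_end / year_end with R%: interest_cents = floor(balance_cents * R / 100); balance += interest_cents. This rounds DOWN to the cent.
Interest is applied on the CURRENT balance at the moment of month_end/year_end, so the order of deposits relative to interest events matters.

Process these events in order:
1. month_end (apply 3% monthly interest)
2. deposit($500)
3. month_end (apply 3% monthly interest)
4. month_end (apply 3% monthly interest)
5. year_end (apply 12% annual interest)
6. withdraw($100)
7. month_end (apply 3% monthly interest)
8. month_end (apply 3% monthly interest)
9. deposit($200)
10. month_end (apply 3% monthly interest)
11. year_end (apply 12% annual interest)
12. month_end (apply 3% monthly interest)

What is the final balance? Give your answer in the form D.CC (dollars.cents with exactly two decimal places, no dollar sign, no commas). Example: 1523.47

Answer: 2403.20

Derivation:
After 1 (month_end (apply 3% monthly interest)): balance=$1030.00 total_interest=$30.00
After 2 (deposit($500)): balance=$1530.00 total_interest=$30.00
After 3 (month_end (apply 3% monthly interest)): balance=$1575.90 total_interest=$75.90
After 4 (month_end (apply 3% monthly interest)): balance=$1623.17 total_interest=$123.17
After 5 (year_end (apply 12% annual interest)): balance=$1817.95 total_interest=$317.95
After 6 (withdraw($100)): balance=$1717.95 total_interest=$317.95
After 7 (month_end (apply 3% monthly interest)): balance=$1769.48 total_interest=$369.48
After 8 (month_end (apply 3% monthly interest)): balance=$1822.56 total_interest=$422.56
After 9 (deposit($200)): balance=$2022.56 total_interest=$422.56
After 10 (month_end (apply 3% monthly interest)): balance=$2083.23 total_interest=$483.23
After 11 (year_end (apply 12% annual interest)): balance=$2333.21 total_interest=$733.21
After 12 (month_end (apply 3% monthly interest)): balance=$2403.20 total_interest=$803.20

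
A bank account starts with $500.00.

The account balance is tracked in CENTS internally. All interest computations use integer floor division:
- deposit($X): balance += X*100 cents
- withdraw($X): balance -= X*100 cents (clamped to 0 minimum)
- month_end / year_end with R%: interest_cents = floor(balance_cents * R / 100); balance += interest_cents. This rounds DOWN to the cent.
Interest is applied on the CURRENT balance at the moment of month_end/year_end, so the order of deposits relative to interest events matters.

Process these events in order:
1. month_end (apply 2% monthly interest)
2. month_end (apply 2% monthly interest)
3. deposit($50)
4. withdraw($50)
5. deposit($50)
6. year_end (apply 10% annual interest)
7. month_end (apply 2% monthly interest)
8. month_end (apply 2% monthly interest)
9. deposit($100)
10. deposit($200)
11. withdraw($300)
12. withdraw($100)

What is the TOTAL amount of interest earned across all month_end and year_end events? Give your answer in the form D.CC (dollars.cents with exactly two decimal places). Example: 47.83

Answer: 102.55

Derivation:
After 1 (month_end (apply 2% monthly interest)): balance=$510.00 total_interest=$10.00
After 2 (month_end (apply 2% monthly interest)): balance=$520.20 total_interest=$20.20
After 3 (deposit($50)): balance=$570.20 total_interest=$20.20
After 4 (withdraw($50)): balance=$520.20 total_interest=$20.20
After 5 (deposit($50)): balance=$570.20 total_interest=$20.20
After 6 (year_end (apply 10% annual interest)): balance=$627.22 total_interest=$77.22
After 7 (month_end (apply 2% monthly interest)): balance=$639.76 total_interest=$89.76
After 8 (month_end (apply 2% monthly interest)): balance=$652.55 total_interest=$102.55
After 9 (deposit($100)): balance=$752.55 total_interest=$102.55
After 10 (deposit($200)): balance=$952.55 total_interest=$102.55
After 11 (withdraw($300)): balance=$652.55 total_interest=$102.55
After 12 (withdraw($100)): balance=$552.55 total_interest=$102.55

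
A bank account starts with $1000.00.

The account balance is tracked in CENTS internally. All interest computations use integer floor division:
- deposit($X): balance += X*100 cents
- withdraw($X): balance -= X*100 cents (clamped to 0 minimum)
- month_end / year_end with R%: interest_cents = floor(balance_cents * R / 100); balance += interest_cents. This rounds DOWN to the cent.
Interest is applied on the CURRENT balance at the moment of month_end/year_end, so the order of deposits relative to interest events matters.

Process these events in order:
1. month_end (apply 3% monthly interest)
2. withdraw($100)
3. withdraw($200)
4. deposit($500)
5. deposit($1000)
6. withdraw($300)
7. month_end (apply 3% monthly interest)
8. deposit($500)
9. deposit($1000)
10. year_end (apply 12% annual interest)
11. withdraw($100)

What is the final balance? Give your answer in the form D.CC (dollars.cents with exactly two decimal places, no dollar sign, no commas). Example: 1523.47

Answer: 3806.44

Derivation:
After 1 (month_end (apply 3% monthly interest)): balance=$1030.00 total_interest=$30.00
After 2 (withdraw($100)): balance=$930.00 total_interest=$30.00
After 3 (withdraw($200)): balance=$730.00 total_interest=$30.00
After 4 (deposit($500)): balance=$1230.00 total_interest=$30.00
After 5 (deposit($1000)): balance=$2230.00 total_interest=$30.00
After 6 (withdraw($300)): balance=$1930.00 total_interest=$30.00
After 7 (month_end (apply 3% monthly interest)): balance=$1987.90 total_interest=$87.90
After 8 (deposit($500)): balance=$2487.90 total_interest=$87.90
After 9 (deposit($1000)): balance=$3487.90 total_interest=$87.90
After 10 (year_end (apply 12% annual interest)): balance=$3906.44 total_interest=$506.44
After 11 (withdraw($100)): balance=$3806.44 total_interest=$506.44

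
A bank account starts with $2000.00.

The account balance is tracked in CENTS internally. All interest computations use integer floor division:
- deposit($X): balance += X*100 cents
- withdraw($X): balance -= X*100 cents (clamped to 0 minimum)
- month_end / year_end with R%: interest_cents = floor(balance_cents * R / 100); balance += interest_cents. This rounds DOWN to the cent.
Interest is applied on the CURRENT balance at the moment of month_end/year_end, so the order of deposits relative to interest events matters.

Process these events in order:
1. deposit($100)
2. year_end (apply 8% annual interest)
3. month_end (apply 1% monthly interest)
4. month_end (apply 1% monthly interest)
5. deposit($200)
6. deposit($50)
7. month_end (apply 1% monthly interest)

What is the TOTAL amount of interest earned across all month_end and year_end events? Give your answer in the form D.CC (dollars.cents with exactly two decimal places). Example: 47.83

After 1 (deposit($100)): balance=$2100.00 total_interest=$0.00
After 2 (year_end (apply 8% annual interest)): balance=$2268.00 total_interest=$168.00
After 3 (month_end (apply 1% monthly interest)): balance=$2290.68 total_interest=$190.68
After 4 (month_end (apply 1% monthly interest)): balance=$2313.58 total_interest=$213.58
After 5 (deposit($200)): balance=$2513.58 total_interest=$213.58
After 6 (deposit($50)): balance=$2563.58 total_interest=$213.58
After 7 (month_end (apply 1% monthly interest)): balance=$2589.21 total_interest=$239.21

Answer: 239.21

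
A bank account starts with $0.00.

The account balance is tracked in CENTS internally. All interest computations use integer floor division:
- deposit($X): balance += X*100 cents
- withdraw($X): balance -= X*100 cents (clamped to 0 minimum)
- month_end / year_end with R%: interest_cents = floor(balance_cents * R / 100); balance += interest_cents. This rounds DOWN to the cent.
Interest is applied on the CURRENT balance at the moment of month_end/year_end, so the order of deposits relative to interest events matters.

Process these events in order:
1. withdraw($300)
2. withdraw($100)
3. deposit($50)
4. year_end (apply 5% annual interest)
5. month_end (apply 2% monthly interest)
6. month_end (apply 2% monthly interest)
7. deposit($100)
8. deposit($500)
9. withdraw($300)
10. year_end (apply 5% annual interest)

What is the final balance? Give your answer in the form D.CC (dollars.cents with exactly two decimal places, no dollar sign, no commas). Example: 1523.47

Answer: 372.35

Derivation:
After 1 (withdraw($300)): balance=$0.00 total_interest=$0.00
After 2 (withdraw($100)): balance=$0.00 total_interest=$0.00
After 3 (deposit($50)): balance=$50.00 total_interest=$0.00
After 4 (year_end (apply 5% annual interest)): balance=$52.50 total_interest=$2.50
After 5 (month_end (apply 2% monthly interest)): balance=$53.55 total_interest=$3.55
After 6 (month_end (apply 2% monthly interest)): balance=$54.62 total_interest=$4.62
After 7 (deposit($100)): balance=$154.62 total_interest=$4.62
After 8 (deposit($500)): balance=$654.62 total_interest=$4.62
After 9 (withdraw($300)): balance=$354.62 total_interest=$4.62
After 10 (year_end (apply 5% annual interest)): balance=$372.35 total_interest=$22.35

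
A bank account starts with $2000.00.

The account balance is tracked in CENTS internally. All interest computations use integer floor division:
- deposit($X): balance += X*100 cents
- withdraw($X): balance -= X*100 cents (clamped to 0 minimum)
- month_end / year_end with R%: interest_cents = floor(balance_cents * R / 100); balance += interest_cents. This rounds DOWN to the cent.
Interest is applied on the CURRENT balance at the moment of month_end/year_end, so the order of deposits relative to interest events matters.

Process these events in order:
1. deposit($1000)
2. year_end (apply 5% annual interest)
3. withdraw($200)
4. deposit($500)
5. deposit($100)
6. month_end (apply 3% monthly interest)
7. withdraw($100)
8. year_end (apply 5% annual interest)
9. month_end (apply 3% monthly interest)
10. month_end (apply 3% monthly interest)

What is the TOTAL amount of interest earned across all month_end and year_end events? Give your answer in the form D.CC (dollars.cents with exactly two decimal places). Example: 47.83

After 1 (deposit($1000)): balance=$3000.00 total_interest=$0.00
After 2 (year_end (apply 5% annual interest)): balance=$3150.00 total_interest=$150.00
After 3 (withdraw($200)): balance=$2950.00 total_interest=$150.00
After 4 (deposit($500)): balance=$3450.00 total_interest=$150.00
After 5 (deposit($100)): balance=$3550.00 total_interest=$150.00
After 6 (month_end (apply 3% monthly interest)): balance=$3656.50 total_interest=$256.50
After 7 (withdraw($100)): balance=$3556.50 total_interest=$256.50
After 8 (year_end (apply 5% annual interest)): balance=$3734.32 total_interest=$434.32
After 9 (month_end (apply 3% monthly interest)): balance=$3846.34 total_interest=$546.34
After 10 (month_end (apply 3% monthly interest)): balance=$3961.73 total_interest=$661.73

Answer: 661.73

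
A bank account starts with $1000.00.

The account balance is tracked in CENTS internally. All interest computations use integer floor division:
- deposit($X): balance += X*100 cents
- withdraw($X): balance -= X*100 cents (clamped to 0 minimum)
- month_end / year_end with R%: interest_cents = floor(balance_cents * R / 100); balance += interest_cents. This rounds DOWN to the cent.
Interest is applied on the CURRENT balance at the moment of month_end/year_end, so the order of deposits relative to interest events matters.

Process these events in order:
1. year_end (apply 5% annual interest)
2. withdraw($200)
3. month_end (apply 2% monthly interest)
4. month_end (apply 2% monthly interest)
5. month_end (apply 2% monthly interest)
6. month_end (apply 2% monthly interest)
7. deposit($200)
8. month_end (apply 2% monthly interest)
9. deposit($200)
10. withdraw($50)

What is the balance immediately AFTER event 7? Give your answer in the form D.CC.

After 1 (year_end (apply 5% annual interest)): balance=$1050.00 total_interest=$50.00
After 2 (withdraw($200)): balance=$850.00 total_interest=$50.00
After 3 (month_end (apply 2% monthly interest)): balance=$867.00 total_interest=$67.00
After 4 (month_end (apply 2% monthly interest)): balance=$884.34 total_interest=$84.34
After 5 (month_end (apply 2% monthly interest)): balance=$902.02 total_interest=$102.02
After 6 (month_end (apply 2% monthly interest)): balance=$920.06 total_interest=$120.06
After 7 (deposit($200)): balance=$1120.06 total_interest=$120.06

Answer: 1120.06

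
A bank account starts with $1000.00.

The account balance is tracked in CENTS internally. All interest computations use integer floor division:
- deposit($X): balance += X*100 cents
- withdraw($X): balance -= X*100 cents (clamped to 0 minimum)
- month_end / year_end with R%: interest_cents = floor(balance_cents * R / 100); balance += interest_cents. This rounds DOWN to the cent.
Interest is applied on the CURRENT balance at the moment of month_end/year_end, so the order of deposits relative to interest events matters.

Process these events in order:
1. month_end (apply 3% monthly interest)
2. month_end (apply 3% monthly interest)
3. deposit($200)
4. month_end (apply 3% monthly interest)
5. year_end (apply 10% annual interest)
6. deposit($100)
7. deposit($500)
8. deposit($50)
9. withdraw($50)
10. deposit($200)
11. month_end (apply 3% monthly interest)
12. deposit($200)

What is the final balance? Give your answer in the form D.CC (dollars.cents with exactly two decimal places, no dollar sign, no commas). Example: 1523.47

After 1 (month_end (apply 3% monthly interest)): balance=$1030.00 total_interest=$30.00
After 2 (month_end (apply 3% monthly interest)): balance=$1060.90 total_interest=$60.90
After 3 (deposit($200)): balance=$1260.90 total_interest=$60.90
After 4 (month_end (apply 3% monthly interest)): balance=$1298.72 total_interest=$98.72
After 5 (year_end (apply 10% annual interest)): balance=$1428.59 total_interest=$228.59
After 6 (deposit($100)): balance=$1528.59 total_interest=$228.59
After 7 (deposit($500)): balance=$2028.59 total_interest=$228.59
After 8 (deposit($50)): balance=$2078.59 total_interest=$228.59
After 9 (withdraw($50)): balance=$2028.59 total_interest=$228.59
After 10 (deposit($200)): balance=$2228.59 total_interest=$228.59
After 11 (month_end (apply 3% monthly interest)): balance=$2295.44 total_interest=$295.44
After 12 (deposit($200)): balance=$2495.44 total_interest=$295.44

Answer: 2495.44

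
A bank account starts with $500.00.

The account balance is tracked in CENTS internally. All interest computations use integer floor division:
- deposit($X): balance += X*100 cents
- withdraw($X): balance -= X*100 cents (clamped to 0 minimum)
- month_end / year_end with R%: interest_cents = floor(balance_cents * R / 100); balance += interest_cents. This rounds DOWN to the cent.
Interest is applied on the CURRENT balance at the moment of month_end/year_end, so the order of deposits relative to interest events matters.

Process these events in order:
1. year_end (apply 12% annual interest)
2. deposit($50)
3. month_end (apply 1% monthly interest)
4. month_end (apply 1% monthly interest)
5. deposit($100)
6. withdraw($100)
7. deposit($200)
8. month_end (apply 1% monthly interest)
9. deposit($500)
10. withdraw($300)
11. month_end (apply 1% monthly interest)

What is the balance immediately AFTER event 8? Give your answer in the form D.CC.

Answer: 830.48

Derivation:
After 1 (year_end (apply 12% annual interest)): balance=$560.00 total_interest=$60.00
After 2 (deposit($50)): balance=$610.00 total_interest=$60.00
After 3 (month_end (apply 1% monthly interest)): balance=$616.10 total_interest=$66.10
After 4 (month_end (apply 1% monthly interest)): balance=$622.26 total_interest=$72.26
After 5 (deposit($100)): balance=$722.26 total_interest=$72.26
After 6 (withdraw($100)): balance=$622.26 total_interest=$72.26
After 7 (deposit($200)): balance=$822.26 total_interest=$72.26
After 8 (month_end (apply 1% monthly interest)): balance=$830.48 total_interest=$80.48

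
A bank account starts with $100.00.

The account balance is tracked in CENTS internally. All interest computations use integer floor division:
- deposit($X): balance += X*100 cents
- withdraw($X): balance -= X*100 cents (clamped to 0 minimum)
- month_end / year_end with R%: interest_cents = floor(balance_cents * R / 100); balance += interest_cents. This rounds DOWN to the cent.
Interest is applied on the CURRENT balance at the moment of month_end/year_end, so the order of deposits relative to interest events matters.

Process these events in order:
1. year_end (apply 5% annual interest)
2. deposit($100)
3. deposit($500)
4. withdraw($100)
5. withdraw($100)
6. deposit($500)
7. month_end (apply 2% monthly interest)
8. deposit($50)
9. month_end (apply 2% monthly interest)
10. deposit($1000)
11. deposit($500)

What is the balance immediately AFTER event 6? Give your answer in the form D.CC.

After 1 (year_end (apply 5% annual interest)): balance=$105.00 total_interest=$5.00
After 2 (deposit($100)): balance=$205.00 total_interest=$5.00
After 3 (deposit($500)): balance=$705.00 total_interest=$5.00
After 4 (withdraw($100)): balance=$605.00 total_interest=$5.00
After 5 (withdraw($100)): balance=$505.00 total_interest=$5.00
After 6 (deposit($500)): balance=$1005.00 total_interest=$5.00

Answer: 1005.00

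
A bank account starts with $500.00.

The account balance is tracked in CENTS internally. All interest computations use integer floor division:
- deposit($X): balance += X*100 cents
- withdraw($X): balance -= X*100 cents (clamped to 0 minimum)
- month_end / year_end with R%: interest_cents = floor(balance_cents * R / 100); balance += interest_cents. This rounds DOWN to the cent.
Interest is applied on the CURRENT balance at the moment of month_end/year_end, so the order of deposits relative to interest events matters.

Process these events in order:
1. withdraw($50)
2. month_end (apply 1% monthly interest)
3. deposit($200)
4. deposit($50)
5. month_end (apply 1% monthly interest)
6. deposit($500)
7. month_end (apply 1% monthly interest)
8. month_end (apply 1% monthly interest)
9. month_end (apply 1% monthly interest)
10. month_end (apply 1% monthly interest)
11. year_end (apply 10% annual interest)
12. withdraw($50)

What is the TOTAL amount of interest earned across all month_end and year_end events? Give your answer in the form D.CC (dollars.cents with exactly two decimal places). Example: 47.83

Answer: 186.78

Derivation:
After 1 (withdraw($50)): balance=$450.00 total_interest=$0.00
After 2 (month_end (apply 1% monthly interest)): balance=$454.50 total_interest=$4.50
After 3 (deposit($200)): balance=$654.50 total_interest=$4.50
After 4 (deposit($50)): balance=$704.50 total_interest=$4.50
After 5 (month_end (apply 1% monthly interest)): balance=$711.54 total_interest=$11.54
After 6 (deposit($500)): balance=$1211.54 total_interest=$11.54
After 7 (month_end (apply 1% monthly interest)): balance=$1223.65 total_interest=$23.65
After 8 (month_end (apply 1% monthly interest)): balance=$1235.88 total_interest=$35.88
After 9 (month_end (apply 1% monthly interest)): balance=$1248.23 total_interest=$48.23
After 10 (month_end (apply 1% monthly interest)): balance=$1260.71 total_interest=$60.71
After 11 (year_end (apply 10% annual interest)): balance=$1386.78 total_interest=$186.78
After 12 (withdraw($50)): balance=$1336.78 total_interest=$186.78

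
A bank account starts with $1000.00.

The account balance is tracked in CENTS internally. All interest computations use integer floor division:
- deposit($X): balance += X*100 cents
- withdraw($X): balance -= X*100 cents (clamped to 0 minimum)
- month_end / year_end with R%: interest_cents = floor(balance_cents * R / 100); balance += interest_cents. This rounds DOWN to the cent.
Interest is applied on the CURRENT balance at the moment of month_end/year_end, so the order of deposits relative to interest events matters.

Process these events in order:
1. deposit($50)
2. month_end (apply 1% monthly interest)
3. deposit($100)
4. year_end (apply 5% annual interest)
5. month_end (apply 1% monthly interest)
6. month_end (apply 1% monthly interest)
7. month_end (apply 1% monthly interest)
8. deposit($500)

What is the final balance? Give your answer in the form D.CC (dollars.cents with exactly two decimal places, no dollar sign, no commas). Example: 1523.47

After 1 (deposit($50)): balance=$1050.00 total_interest=$0.00
After 2 (month_end (apply 1% monthly interest)): balance=$1060.50 total_interest=$10.50
After 3 (deposit($100)): balance=$1160.50 total_interest=$10.50
After 4 (year_end (apply 5% annual interest)): balance=$1218.52 total_interest=$68.52
After 5 (month_end (apply 1% monthly interest)): balance=$1230.70 total_interest=$80.70
After 6 (month_end (apply 1% monthly interest)): balance=$1243.00 total_interest=$93.00
After 7 (month_end (apply 1% monthly interest)): balance=$1255.43 total_interest=$105.43
After 8 (deposit($500)): balance=$1755.43 total_interest=$105.43

Answer: 1755.43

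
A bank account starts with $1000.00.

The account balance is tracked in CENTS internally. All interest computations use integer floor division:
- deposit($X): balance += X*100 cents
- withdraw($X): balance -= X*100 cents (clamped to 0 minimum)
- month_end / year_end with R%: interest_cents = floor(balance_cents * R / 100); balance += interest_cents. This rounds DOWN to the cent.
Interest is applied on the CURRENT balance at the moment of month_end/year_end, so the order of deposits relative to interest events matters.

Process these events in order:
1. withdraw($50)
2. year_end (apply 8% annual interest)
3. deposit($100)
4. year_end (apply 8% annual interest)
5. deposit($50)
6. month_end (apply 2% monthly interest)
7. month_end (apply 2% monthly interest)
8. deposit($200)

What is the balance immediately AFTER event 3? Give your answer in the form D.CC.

After 1 (withdraw($50)): balance=$950.00 total_interest=$0.00
After 2 (year_end (apply 8% annual interest)): balance=$1026.00 total_interest=$76.00
After 3 (deposit($100)): balance=$1126.00 total_interest=$76.00

Answer: 1126.00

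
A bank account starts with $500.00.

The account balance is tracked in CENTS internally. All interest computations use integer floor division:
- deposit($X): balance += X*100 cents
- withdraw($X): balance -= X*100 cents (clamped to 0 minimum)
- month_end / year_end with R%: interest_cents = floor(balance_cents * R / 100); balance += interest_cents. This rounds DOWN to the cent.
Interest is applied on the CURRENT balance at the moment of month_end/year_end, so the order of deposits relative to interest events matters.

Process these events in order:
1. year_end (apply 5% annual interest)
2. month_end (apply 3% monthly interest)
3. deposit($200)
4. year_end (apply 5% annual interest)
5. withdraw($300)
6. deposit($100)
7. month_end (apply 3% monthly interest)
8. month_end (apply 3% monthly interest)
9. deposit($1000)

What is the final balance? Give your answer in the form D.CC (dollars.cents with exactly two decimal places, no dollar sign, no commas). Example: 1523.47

Answer: 1612.96

Derivation:
After 1 (year_end (apply 5% annual interest)): balance=$525.00 total_interest=$25.00
After 2 (month_end (apply 3% monthly interest)): balance=$540.75 total_interest=$40.75
After 3 (deposit($200)): balance=$740.75 total_interest=$40.75
After 4 (year_end (apply 5% annual interest)): balance=$777.78 total_interest=$77.78
After 5 (withdraw($300)): balance=$477.78 total_interest=$77.78
After 6 (deposit($100)): balance=$577.78 total_interest=$77.78
After 7 (month_end (apply 3% monthly interest)): balance=$595.11 total_interest=$95.11
After 8 (month_end (apply 3% monthly interest)): balance=$612.96 total_interest=$112.96
After 9 (deposit($1000)): balance=$1612.96 total_interest=$112.96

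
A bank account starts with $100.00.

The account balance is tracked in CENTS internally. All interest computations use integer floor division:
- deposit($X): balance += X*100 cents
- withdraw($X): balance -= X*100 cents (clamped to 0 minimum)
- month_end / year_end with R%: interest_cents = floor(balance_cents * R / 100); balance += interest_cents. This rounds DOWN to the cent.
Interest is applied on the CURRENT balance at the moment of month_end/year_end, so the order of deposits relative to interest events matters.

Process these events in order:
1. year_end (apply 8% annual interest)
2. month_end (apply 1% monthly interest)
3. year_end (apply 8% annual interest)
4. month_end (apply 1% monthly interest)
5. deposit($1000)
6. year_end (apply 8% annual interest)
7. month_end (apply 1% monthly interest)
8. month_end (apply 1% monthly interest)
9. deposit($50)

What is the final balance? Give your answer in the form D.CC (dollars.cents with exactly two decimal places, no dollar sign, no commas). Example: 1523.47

Answer: 1282.76

Derivation:
After 1 (year_end (apply 8% annual interest)): balance=$108.00 total_interest=$8.00
After 2 (month_end (apply 1% monthly interest)): balance=$109.08 total_interest=$9.08
After 3 (year_end (apply 8% annual interest)): balance=$117.80 total_interest=$17.80
After 4 (month_end (apply 1% monthly interest)): balance=$118.97 total_interest=$18.97
After 5 (deposit($1000)): balance=$1118.97 total_interest=$18.97
After 6 (year_end (apply 8% annual interest)): balance=$1208.48 total_interest=$108.48
After 7 (month_end (apply 1% monthly interest)): balance=$1220.56 total_interest=$120.56
After 8 (month_end (apply 1% monthly interest)): balance=$1232.76 total_interest=$132.76
After 9 (deposit($50)): balance=$1282.76 total_interest=$132.76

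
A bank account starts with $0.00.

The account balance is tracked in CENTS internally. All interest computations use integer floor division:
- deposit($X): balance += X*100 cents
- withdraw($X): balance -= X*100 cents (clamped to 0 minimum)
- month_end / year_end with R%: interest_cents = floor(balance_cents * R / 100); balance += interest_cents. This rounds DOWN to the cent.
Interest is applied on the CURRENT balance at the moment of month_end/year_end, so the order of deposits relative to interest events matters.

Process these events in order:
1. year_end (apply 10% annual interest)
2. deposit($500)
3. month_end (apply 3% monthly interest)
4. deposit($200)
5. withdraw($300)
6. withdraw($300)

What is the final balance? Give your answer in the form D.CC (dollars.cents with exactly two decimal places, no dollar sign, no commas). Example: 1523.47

After 1 (year_end (apply 10% annual interest)): balance=$0.00 total_interest=$0.00
After 2 (deposit($500)): balance=$500.00 total_interest=$0.00
After 3 (month_end (apply 3% monthly interest)): balance=$515.00 total_interest=$15.00
After 4 (deposit($200)): balance=$715.00 total_interest=$15.00
After 5 (withdraw($300)): balance=$415.00 total_interest=$15.00
After 6 (withdraw($300)): balance=$115.00 total_interest=$15.00

Answer: 115.00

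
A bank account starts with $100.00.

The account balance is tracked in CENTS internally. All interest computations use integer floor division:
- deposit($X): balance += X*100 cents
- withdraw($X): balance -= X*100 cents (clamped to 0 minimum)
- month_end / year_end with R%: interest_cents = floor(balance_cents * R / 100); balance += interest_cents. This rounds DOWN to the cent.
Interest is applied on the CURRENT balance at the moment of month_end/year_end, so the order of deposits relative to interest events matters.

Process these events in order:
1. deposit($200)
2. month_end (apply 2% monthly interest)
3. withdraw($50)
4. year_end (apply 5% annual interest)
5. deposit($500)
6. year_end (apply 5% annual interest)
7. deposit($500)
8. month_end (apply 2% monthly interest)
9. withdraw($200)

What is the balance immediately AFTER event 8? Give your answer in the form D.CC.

After 1 (deposit($200)): balance=$300.00 total_interest=$0.00
After 2 (month_end (apply 2% monthly interest)): balance=$306.00 total_interest=$6.00
After 3 (withdraw($50)): balance=$256.00 total_interest=$6.00
After 4 (year_end (apply 5% annual interest)): balance=$268.80 total_interest=$18.80
After 5 (deposit($500)): balance=$768.80 total_interest=$18.80
After 6 (year_end (apply 5% annual interest)): balance=$807.24 total_interest=$57.24
After 7 (deposit($500)): balance=$1307.24 total_interest=$57.24
After 8 (month_end (apply 2% monthly interest)): balance=$1333.38 total_interest=$83.38

Answer: 1333.38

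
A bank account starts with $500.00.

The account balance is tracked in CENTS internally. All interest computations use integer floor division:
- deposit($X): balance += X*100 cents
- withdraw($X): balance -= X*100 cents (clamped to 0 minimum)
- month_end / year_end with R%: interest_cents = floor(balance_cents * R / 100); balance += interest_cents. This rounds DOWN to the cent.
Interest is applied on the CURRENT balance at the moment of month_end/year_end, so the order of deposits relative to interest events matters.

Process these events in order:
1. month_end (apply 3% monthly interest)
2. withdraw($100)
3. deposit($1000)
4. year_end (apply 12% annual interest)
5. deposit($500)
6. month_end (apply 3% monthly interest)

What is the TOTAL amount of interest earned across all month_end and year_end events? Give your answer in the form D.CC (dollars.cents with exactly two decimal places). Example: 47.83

Answer: 247.34

Derivation:
After 1 (month_end (apply 3% monthly interest)): balance=$515.00 total_interest=$15.00
After 2 (withdraw($100)): balance=$415.00 total_interest=$15.00
After 3 (deposit($1000)): balance=$1415.00 total_interest=$15.00
After 4 (year_end (apply 12% annual interest)): balance=$1584.80 total_interest=$184.80
After 5 (deposit($500)): balance=$2084.80 total_interest=$184.80
After 6 (month_end (apply 3% monthly interest)): balance=$2147.34 total_interest=$247.34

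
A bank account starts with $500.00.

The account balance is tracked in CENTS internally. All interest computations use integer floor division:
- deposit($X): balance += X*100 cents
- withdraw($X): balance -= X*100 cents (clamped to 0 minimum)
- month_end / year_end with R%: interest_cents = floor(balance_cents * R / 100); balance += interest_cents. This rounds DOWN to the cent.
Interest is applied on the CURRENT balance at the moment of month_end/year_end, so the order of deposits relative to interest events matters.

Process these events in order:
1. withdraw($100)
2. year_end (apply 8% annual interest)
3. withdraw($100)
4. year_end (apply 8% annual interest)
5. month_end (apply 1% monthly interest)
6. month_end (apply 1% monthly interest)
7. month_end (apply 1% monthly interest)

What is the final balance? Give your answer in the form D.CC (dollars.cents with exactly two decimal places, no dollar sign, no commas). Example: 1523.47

After 1 (withdraw($100)): balance=$400.00 total_interest=$0.00
After 2 (year_end (apply 8% annual interest)): balance=$432.00 total_interest=$32.00
After 3 (withdraw($100)): balance=$332.00 total_interest=$32.00
After 4 (year_end (apply 8% annual interest)): balance=$358.56 total_interest=$58.56
After 5 (month_end (apply 1% monthly interest)): balance=$362.14 total_interest=$62.14
After 6 (month_end (apply 1% monthly interest)): balance=$365.76 total_interest=$65.76
After 7 (month_end (apply 1% monthly interest)): balance=$369.41 total_interest=$69.41

Answer: 369.41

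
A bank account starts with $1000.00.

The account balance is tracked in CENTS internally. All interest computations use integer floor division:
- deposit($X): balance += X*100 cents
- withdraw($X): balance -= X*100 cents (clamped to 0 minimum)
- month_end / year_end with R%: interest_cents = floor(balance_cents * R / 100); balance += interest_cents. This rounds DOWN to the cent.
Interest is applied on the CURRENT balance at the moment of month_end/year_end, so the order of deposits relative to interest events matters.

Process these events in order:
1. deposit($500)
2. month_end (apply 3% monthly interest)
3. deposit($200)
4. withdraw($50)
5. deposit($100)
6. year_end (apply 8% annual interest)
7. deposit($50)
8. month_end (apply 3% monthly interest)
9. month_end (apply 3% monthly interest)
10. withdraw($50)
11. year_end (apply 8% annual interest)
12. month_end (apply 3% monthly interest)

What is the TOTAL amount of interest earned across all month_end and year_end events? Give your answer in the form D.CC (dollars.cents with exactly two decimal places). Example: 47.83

Answer: 541.19

Derivation:
After 1 (deposit($500)): balance=$1500.00 total_interest=$0.00
After 2 (month_end (apply 3% monthly interest)): balance=$1545.00 total_interest=$45.00
After 3 (deposit($200)): balance=$1745.00 total_interest=$45.00
After 4 (withdraw($50)): balance=$1695.00 total_interest=$45.00
After 5 (deposit($100)): balance=$1795.00 total_interest=$45.00
After 6 (year_end (apply 8% annual interest)): balance=$1938.60 total_interest=$188.60
After 7 (deposit($50)): balance=$1988.60 total_interest=$188.60
After 8 (month_end (apply 3% monthly interest)): balance=$2048.25 total_interest=$248.25
After 9 (month_end (apply 3% monthly interest)): balance=$2109.69 total_interest=$309.69
After 10 (withdraw($50)): balance=$2059.69 total_interest=$309.69
After 11 (year_end (apply 8% annual interest)): balance=$2224.46 total_interest=$474.46
After 12 (month_end (apply 3% monthly interest)): balance=$2291.19 total_interest=$541.19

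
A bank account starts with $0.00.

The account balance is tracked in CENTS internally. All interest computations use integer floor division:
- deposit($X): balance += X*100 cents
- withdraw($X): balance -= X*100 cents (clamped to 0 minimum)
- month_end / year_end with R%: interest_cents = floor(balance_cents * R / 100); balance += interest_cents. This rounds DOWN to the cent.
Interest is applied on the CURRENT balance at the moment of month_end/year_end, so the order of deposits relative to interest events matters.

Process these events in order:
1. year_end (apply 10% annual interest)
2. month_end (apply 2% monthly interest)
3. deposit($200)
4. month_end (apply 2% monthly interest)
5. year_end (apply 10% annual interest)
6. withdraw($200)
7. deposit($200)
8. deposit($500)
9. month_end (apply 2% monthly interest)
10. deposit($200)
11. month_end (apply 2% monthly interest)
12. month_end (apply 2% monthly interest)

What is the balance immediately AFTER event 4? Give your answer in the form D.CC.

After 1 (year_end (apply 10% annual interest)): balance=$0.00 total_interest=$0.00
After 2 (month_end (apply 2% monthly interest)): balance=$0.00 total_interest=$0.00
After 3 (deposit($200)): balance=$200.00 total_interest=$0.00
After 4 (month_end (apply 2% monthly interest)): balance=$204.00 total_interest=$4.00

Answer: 204.00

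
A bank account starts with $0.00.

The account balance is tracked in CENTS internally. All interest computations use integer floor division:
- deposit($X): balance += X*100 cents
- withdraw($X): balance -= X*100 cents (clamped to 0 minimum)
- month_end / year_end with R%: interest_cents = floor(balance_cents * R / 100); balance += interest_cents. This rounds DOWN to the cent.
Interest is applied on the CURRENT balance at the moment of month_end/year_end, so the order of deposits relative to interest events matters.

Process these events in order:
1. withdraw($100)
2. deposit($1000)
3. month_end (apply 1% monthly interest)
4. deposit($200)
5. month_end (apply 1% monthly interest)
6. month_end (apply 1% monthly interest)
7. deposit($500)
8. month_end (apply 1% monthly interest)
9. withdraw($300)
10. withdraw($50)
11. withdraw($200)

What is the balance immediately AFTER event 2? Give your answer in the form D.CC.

Answer: 1000.00

Derivation:
After 1 (withdraw($100)): balance=$0.00 total_interest=$0.00
After 2 (deposit($1000)): balance=$1000.00 total_interest=$0.00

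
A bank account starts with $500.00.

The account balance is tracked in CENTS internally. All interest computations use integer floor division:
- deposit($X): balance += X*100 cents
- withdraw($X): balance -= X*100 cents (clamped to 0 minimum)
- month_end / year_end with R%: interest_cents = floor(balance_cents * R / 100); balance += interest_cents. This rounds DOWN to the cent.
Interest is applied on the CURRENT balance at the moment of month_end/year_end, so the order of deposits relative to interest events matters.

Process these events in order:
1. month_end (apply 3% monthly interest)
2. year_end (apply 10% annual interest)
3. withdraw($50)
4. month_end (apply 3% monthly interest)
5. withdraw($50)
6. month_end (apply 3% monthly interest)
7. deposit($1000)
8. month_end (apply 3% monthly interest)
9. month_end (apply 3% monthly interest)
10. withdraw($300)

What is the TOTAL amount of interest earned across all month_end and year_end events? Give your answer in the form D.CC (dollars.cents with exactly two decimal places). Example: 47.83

Answer: 187.56

Derivation:
After 1 (month_end (apply 3% monthly interest)): balance=$515.00 total_interest=$15.00
After 2 (year_end (apply 10% annual interest)): balance=$566.50 total_interest=$66.50
After 3 (withdraw($50)): balance=$516.50 total_interest=$66.50
After 4 (month_end (apply 3% monthly interest)): balance=$531.99 total_interest=$81.99
After 5 (withdraw($50)): balance=$481.99 total_interest=$81.99
After 6 (month_end (apply 3% monthly interest)): balance=$496.44 total_interest=$96.44
After 7 (deposit($1000)): balance=$1496.44 total_interest=$96.44
After 8 (month_end (apply 3% monthly interest)): balance=$1541.33 total_interest=$141.33
After 9 (month_end (apply 3% monthly interest)): balance=$1587.56 total_interest=$187.56
After 10 (withdraw($300)): balance=$1287.56 total_interest=$187.56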